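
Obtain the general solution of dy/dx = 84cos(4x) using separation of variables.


g(y) = 1, so integrate directly: y = ∫ 84cos(4x) dx = 21sin(4x) + C.


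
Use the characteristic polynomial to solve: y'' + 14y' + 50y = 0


Characteristic equation: r² + 14r + 50 = 0.
Discriminant is negative; roots r = -7 ± 1i (complex conjugate pair).
General solution uses e^(α x)(C₁ cos(β x) + C₂ sin(β x)): y = e^(-7x)(C₁cos(x) + C₂sin(x)).


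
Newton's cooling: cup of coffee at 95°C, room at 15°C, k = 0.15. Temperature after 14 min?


Newton's law: dT/dt = -k(T - T_a) has solution T(t) = T_a + (T₀ - T_a)e^(-kt).
Plug in T_a = 15, T₀ = 95, k = 0.15, t = 14: T(14) = 15 + (80)e^(-2.10) ≈ 24.8°C.


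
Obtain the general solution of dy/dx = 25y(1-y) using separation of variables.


Separate: dy/[y(1-y)] = 25 dx.
Partial fractions: 1/[y(1-y)] = 1/y + 1/(1-y).
Integrate: ln|y/(1-y)| = 25x + C₀.
Solve for y: y = 1/(1 + Ce^(-25x)).


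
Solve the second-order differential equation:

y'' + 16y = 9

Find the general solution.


Homogeneous part: r² + 16 = 0 ⇒ r = ±4i, so y_h = C₁cos(4x) + C₂sin(4x).
Try constant y_p = A; plug in: 16A = 9 ⇒ A = 9/16.
General solution: y = C₁cos(4x) + C₂sin(4x) + 9/16.


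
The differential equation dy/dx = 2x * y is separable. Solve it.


Separate variables: dy/y = 2x dx.
Integrate: ln|y| = x^2 + C₀.
Exponentiate: y = Ce^(x^2).


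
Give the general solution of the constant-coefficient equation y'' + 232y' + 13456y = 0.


Characteristic equation: r² + 232r + 13456 = 0, i.e. (r + 116)² = 0.
Repeated root r = -116; include an x factor for the second linearly independent solution.
General solution: y = (C₁ + C₂x)e^(-116x).


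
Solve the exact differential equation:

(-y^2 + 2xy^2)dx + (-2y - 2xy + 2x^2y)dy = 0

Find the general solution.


Check exactness: ∂M/∂y = -2y + 4xy and ∂N/∂x = -2y + 4xy; equal, so the equation is exact.
Integrate M with respect to x (treating y as constant): ∫M dx = -xy^2 + x^2y^2 + h(y).
Differentiate w.r.t. y and set equal to N: the x-dependent terms already match, leaving h'(y) = -2y. Integrate: h(y) = -y^2.
So F(x,y) = -y^2 - xy^2 + x^2y^2.
General solution: -y^2 - xy^2 + x^2y^2 = C.


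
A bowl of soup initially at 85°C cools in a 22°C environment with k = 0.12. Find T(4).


Newton's law: dT/dt = -k(T - T_a) has solution T(t) = T_a + (T₀ - T_a)e^(-kt).
Plug in T_a = 22, T₀ = 85, k = 0.12, t = 4: T(4) = 22 + (63)e^(-0.48) ≈ 61.0°C.


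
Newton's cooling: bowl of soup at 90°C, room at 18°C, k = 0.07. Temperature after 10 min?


Newton's law: dT/dt = -k(T - T_a) has solution T(t) = T_a + (T₀ - T_a)e^(-kt).
Plug in T_a = 18, T₀ = 90, k = 0.07, t = 10: T(10) = 18 + (72)e^(-0.70) ≈ 53.8°C.


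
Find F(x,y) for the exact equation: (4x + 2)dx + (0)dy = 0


Check exactness: ∂M/∂y = 0 and ∂N/∂x = 0; equal, so the equation is exact.
Integrate M with respect to x (treating y as constant): ∫M dx = 2x^2 + 2x + h(y).
Differentiate w.r.t. y and set equal to N: all terms match, so h'(y) = 0 and h is a constant absorbed into C.
General solution: 2x^2 + 2x = C.


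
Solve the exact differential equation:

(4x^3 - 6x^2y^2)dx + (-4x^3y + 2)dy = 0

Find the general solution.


Check exactness: ∂M/∂y = -12x^2y and ∂N/∂x = -12x^2y; equal, so the equation is exact.
Integrate M with respect to x (treating y as constant): ∫M dx = x^4 - 2x^3y^2 + h(y).
Differentiate w.r.t. y and set equal to N: the x-dependent terms already match, leaving h'(y) = 2. Integrate: h(y) = 2y.
So F(x,y) = x^4 - 2x^3y^2 + 2y.
General solution: x^4 - 2x^3y^2 + 2y = C.


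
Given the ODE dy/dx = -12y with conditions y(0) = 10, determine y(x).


General solution of y' = -12y is y = Ce^(-12x).
Apply y(0) = 10: C = 10.
Particular solution: y = 10e^(-12x).


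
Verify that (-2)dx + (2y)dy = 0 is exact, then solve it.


Check exactness: ∂M/∂y = 0 and ∂N/∂x = 0; equal, so the equation is exact.
Integrate M with respect to x (treating y as constant): ∫M dx = -2x + h(y).
Differentiate w.r.t. y and set equal to N: the x-dependent terms already match, leaving h'(y) = 2y. Integrate: h(y) = y^2.
So F(x,y) = -2x + y^2.
General solution: -2x + y^2 = C.


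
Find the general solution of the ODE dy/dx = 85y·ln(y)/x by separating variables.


Separate: dy/[y ln(y)] = 85 dx/x.
Substitute u = ln(y): du/u = 85 dx/x.
Integrate: ln|ln(y)| = 85ln|x| + C₀, hence ln(y) = C·x^85.


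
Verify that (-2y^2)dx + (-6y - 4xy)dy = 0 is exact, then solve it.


Check exactness: ∂M/∂y = -4y and ∂N/∂x = -4y; equal, so the equation is exact.
Integrate M with respect to x (treating y as constant): ∫M dx = -2xy^2 + h(y).
Differentiate w.r.t. y and set equal to N: the x-dependent terms already match, leaving h'(y) = -6y. Integrate: h(y) = -3y^2.
So F(x,y) = -3y^2 - 2xy^2.
General solution: -3y^2 - 2xy^2 = C.


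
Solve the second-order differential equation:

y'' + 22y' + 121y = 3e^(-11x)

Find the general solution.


Characteristic polynomial (r + 11)² = 0; repeated root r = -11.
y_h = (C₁ + C₂x)e^(-11x). Forcing matches the repeated root (resonance), so try y_p = Ax² e^(-11x).
Substitute and solve for A: 2A = 3, so A = 3/2.
General solution: y = (C₁ + C₂x + (3/2)x²)e^(-11x).


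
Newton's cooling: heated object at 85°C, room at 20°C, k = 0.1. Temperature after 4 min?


Newton's law: dT/dt = -k(T - T_a) has solution T(t) = T_a + (T₀ - T_a)e^(-kt).
Plug in T_a = 20, T₀ = 85, k = 0.1, t = 4: T(4) = 20 + (65)e^(-0.40) ≈ 63.6°C.


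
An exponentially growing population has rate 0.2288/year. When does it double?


Exponential growth: P(t) = P₀ e^(0.2288t). Set P(t)/P₀ = 2: e^(0.2288t) = 2.
Solve: t = ln(2)/0.2288 ≈ 3.03 years.


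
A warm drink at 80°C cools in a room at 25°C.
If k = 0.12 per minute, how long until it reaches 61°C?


From T(t) = T_a + (T₀ - T_a)e^(-kt), set T(t) = 61:
(61 - 25) / (80 - 25) = e^(-0.12t), so t = -ln(0.655)/0.12 ≈ 3.5 minutes.


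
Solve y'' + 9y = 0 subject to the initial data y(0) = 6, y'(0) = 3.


Characteristic roots of r² + 9 = 0 are ±3i, so y = C₁cos(3x) + C₂sin(3x).
Apply y(0) = 6: C₁ = 6. Differentiate and apply y'(0) = 3: 3·C₂ = 3, so C₂ = 1.
Particular solution: y = 6cos(3x) + sin(3x).


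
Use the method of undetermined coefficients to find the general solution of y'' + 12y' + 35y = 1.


Characteristic roots of r² + 12r + 35 = 0 are -5, -7.
y_h = C₁e^(-5x) + C₂e^(-7x).
Constant forcing; try y_p = A. Then 35A = 1 ⇒ A = 1/35.
General solution: y = C₁e^(-5x) + C₂e^(-7x) + 1/35.


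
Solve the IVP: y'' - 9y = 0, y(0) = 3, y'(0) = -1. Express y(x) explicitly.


Characteristic roots of r² - 9 = 0 are -3, 3.
General solution y = c₁ e^(-3x) + c₂ e^(3x).
Apply y(0) = 3: c₁ + c₂ = 3. Apply y'(0) = -1: -3 c₁ + 3 c₂ = -1.
Solve: c₁ = 5/3, c₂ = 4/3.
Particular solution: y = (5/3)e^(-3x) + (4/3)e^(3x).


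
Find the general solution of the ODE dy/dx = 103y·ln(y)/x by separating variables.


Separate: dy/[y ln(y)] = 103 dx/x.
Substitute u = ln(y): du/u = 103 dx/x.
Integrate: ln|ln(y)| = 103ln|x| + C₀, hence ln(y) = C·x^103.


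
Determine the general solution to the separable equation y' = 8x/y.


Separate variables: y dy = 8x dx.
Integrate both sides: y²/2 = 4x^2 + C₀.
Multiply by 2: y² = 8x^2 + C.


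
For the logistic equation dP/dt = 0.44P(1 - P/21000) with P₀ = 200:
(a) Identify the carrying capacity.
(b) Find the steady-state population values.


Logistic ODE dP/dt = 0.44P(1 - P/21000) has equilibria where dP/dt = 0, i.e. P = 0 or P = 21000.
The coefficient (1 - P/K) = 0 when P = K, identifying K = 21000 as the carrying capacity.
(a) K = 21000; (b) equilibria P = 0 and P = 21000.


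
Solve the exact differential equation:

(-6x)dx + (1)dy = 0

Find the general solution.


Check exactness: ∂M/∂y = 0 and ∂N/∂x = 0; equal, so the equation is exact.
Integrate M with respect to x (treating y as constant): ∫M dx = -3x^2 + h(y).
Differentiate w.r.t. y and set equal to N: the x-dependent terms already match, leaving h'(y) = 1. Integrate: h(y) = y.
So F(x,y) = -3x^2 + y.
General solution: -3x^2 + y = C.


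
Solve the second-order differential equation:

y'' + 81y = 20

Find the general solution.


Homogeneous part: r² + 81 = 0 ⇒ r = ±9i, so y_h = C₁cos(9x) + C₂sin(9x).
Try constant y_p = A; plug in: 81A = 20 ⇒ A = 20/81.
General solution: y = C₁cos(9x) + C₂sin(9x) + 20/81.


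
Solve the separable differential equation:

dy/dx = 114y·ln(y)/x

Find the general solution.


Separate: dy/[y ln(y)] = 114 dx/x.
Substitute u = ln(y): du/u = 114 dx/x.
Integrate: ln|ln(y)| = 114ln|x| + C₀, hence ln(y) = C·x^114.


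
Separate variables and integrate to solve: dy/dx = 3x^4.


Integrate both sides with respect to x: y = ∫ 3x^4 dx = (3/5)x^5 + C.


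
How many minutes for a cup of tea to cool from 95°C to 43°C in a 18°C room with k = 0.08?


From T(t) = T_a + (T₀ - T_a)e^(-kt), set T(t) = 43:
(43 - 18) / (95 - 18) = e^(-0.08t), so t = -ln(0.325)/0.08 ≈ 14.1 minutes.


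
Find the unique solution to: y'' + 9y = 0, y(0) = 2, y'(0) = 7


Characteristic roots of r² + 9 = 0 are ±3i, so y = C₁cos(3x) + C₂sin(3x).
Apply y(0) = 2: C₁ = 2. Differentiate and apply y'(0) = 7: 3·C₂ = 7, so C₂ = 7/3.
Particular solution: y = 2cos(3x) + (7/3)sin(3x).


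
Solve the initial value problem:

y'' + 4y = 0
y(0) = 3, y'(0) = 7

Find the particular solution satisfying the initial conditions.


Characteristic roots of r² + 4 = 0 are ±2i, so y = C₁cos(2x) + C₂sin(2x).
Apply y(0) = 3: C₁ = 3. Differentiate and apply y'(0) = 7: 2·C₂ = 7, so C₂ = 7/2.
Particular solution: y = 3cos(2x) + (7/2)sin(2x).


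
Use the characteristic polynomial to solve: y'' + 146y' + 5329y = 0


Characteristic equation: r² + 146r + 5329 = 0, i.e. (r + 73)² = 0.
Repeated root r = -73; include an x factor for the second linearly independent solution.
General solution: y = (C₁ + C₂x)e^(-73x).


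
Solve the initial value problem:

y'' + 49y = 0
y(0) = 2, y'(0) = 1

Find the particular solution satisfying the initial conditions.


Characteristic roots of r² + 49 = 0 are ±7i, so y = C₁cos(7x) + C₂sin(7x).
Apply y(0) = 2: C₁ = 2. Differentiate and apply y'(0) = 1: 7·C₂ = 1, so C₂ = 1/7.
Particular solution: y = 2cos(7x) + (1/7)sin(7x).


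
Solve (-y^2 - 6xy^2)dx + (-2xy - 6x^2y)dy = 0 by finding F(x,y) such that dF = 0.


Check exactness: ∂M/∂y = -2y - 12xy and ∂N/∂x = -2y - 12xy; equal, so the equation is exact.
Integrate M with respect to x (treating y as constant): ∫M dx = -xy^2 - 3x^2y^2 + h(y).
Differentiate w.r.t. y and set equal to N: all terms match, so h'(y) = 0 and h is a constant absorbed into C.
General solution: -xy^2 - 3x^2y^2 = C.


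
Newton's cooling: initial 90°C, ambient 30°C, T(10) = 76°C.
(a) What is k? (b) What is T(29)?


Newton's law: T(t) = T_a + (T₀ - T_a)e^(-kt).
(a) Use T(10) = 76: (76 - 30)/(90 - 30) = e^(-k·10), so k = -ln(0.767)/10 ≈ 0.0266.
(b) Apply k to t = 29: T(29) = 30 + (60)e^(-0.771) ≈ 57.8°C.


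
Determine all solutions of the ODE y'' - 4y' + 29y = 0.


Characteristic equation: r² - 4r + 29 = 0.
Discriminant is negative; roots r = 2 ± 5i (complex conjugate pair).
General solution uses e^(α x)(C₁ cos(β x) + C₂ sin(β x)): y = e^(2x)(C₁cos(5x) + C₂sin(5x)).


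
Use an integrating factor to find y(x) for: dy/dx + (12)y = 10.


P(x) = 12, Q(x) = 10; integrating factor μ = e^(12x).
(μ y)' = 10e^(12x) ⇒ μ y = (5/6)e^(12x) + C.
Divide by μ: y = 5/6 + Ce^(-12x).


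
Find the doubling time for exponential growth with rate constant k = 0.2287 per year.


Exponential growth: P(t) = P₀ e^(0.2287t). Set P(t)/P₀ = 2: e^(0.2287t) = 2.
Solve: t = ln(2)/0.2287 ≈ 3.03 years.


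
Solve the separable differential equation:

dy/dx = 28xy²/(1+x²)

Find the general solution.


Separate: dy/y² = 28x/(1+x²) dx.
Integrate LHS: ∫ dy/y² = -1/y.
Integrate RHS via u = 1+x²: 14ln(1+x²) + C.
Result: -1/y = 14ln(1+x²) + C.


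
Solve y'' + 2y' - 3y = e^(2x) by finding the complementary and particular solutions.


Characteristic roots of r² + 2r - 3 = 0 are -3, 1.
y_h = C₁e^(-3x) + C₂e^(x).
Forcing exponent 2 is not a characteristic root; try y_p = Ae^(2x).
Substitute: A·(4 + (2)·2 + (-3)) = A·5 = 1, so A = 1/5.
General solution: y = C₁e^(-3x) + C₂e^(x) + (1/5)e^(2x).


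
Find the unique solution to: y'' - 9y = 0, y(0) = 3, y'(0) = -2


Characteristic roots of r² - 9 = 0 are -3, 3.
General solution y = c₁ e^(-3x) + c₂ e^(3x).
Apply y(0) = 3: c₁ + c₂ = 3. Apply y'(0) = -2: -3 c₁ + 3 c₂ = -2.
Solve: c₁ = 11/6, c₂ = 7/6.
Particular solution: y = (11/6)e^(-3x) + (7/6)e^(3x).


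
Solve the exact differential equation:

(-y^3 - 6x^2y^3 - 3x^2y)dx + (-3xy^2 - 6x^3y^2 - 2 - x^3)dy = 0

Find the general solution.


Check exactness: ∂M/∂y = -3y^2 - 18x^2y^2 - 3x^2 and ∂N/∂x = -3y^2 - 18x^2y^2 - 3x^2; equal, so the equation is exact.
Integrate M with respect to x (treating y as constant): ∫M dx = -xy^3 - 2x^3y^3 - x^3y + h(y).
Differentiate w.r.t. y and set equal to N: the x-dependent terms already match, leaving h'(y) = -2. Integrate: h(y) = -2y.
So F(x,y) = -xy^3 - 2x^3y^3 - 2y - x^3y.
General solution: -xy^3 - 2x^3y^3 - 2y - x^3y = C.


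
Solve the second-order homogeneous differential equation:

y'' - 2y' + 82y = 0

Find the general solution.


Characteristic equation: r² - 2r + 82 = 0.
Discriminant is negative; roots r = 1 ± 9i (complex conjugate pair).
General solution uses e^(α x)(C₁ cos(β x) + C₂ sin(β x)): y = e^(x)(C₁cos(9x) + C₂sin(9x)).


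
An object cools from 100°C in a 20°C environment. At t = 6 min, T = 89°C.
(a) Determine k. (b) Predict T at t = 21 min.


Newton's law: T(t) = T_a + (T₀ - T_a)e^(-kt).
(a) Use T(6) = 89: (89 - 20)/(100 - 20) = e^(-k·6), so k = -ln(0.863)/6 ≈ 0.0247.
(b) Apply k to t = 21: T(21) = 20 + (80)e^(-0.518) ≈ 67.7°C.


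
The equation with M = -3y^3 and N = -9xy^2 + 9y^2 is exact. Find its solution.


Check exactness: ∂M/∂y = -9y^2 and ∂N/∂x = -9y^2; equal, so the equation is exact.
Integrate M with respect to x (treating y as constant): ∫M dx = -3xy^3 + h(y).
Differentiate w.r.t. y and set equal to N: the x-dependent terms already match, leaving h'(y) = 9y^2. Integrate: h(y) = 3y^3.
So F(x,y) = -3xy^3 + 3y^3.
General solution: -3xy^3 + 3y^3 = C.


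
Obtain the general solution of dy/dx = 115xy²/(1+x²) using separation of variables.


Separate: dy/y² = 115x/(1+x²) dx.
Integrate LHS: ∫ dy/y² = -1/y.
Integrate RHS via u = 1+x²: (115/2)ln(1+x²) + C.
Result: -1/y = (115/2)ln(1+x²) + C.


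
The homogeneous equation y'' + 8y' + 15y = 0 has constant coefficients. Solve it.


Characteristic equation: r² + 8r + 15 = 0.
Factor: (r + 3)(r + 5) = 0 ⇒ r = -3, -5 (distinct real).
General solution: y = C₁e^(-3x) + C₂e^(-5x).


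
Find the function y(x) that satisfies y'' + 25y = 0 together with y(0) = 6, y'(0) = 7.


Characteristic roots of r² + 25 = 0 are ±5i, so y = C₁cos(5x) + C₂sin(5x).
Apply y(0) = 6: C₁ = 6. Differentiate and apply y'(0) = 7: 5·C₂ = 7, so C₂ = 7/5.
Particular solution: y = 6cos(5x) + (7/5)sin(5x).


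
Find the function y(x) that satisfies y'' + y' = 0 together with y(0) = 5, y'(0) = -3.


Characteristic roots of r² + r = 0 are 0, -1.
General solution y = c₁ + c₂ e^(-x).
Apply y(0) = 5: c₁ + c₂ = 5. Apply y'(0) = -3: 0 c₁ - 1 c₂ = -3.
Solve: c₁ = 2, c₂ = 3.
Particular solution: y = 2 + 3e^(-x).


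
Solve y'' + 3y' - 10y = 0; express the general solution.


Characteristic equation: r² + 3r - 10 = 0.
Factor: (r - 2)(r + 5) = 0 ⇒ r = 2, -5 (distinct real).
General solution: y = C₁e^(2x) + C₂e^(-5x).


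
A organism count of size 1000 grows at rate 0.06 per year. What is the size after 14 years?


The ODE dP/dt = 0.06P has solution P(t) = P(0)e^(0.06t).
Substitute P(0) = 1000 and t = 14: P(14) = 1000 e^(0.84) ≈ 2316.


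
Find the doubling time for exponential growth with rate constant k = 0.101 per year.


Exponential growth: P(t) = P₀ e^(0.101t). Set P(t)/P₀ = 2: e^(0.101t) = 2.
Solve: t = ln(2)/0.101 ≈ 6.86 years.


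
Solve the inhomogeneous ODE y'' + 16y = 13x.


Homogeneous: r² + 16 = 0 ⇒ r = ±4i, y_h = C₁cos(4x) + C₂sin(4x).
Polynomial forcing; try y_p = Ax + B. Then y_p'' + 16 y_p = 16(Ax + B) = 13x, so B = 0 and A = 13/16.
General solution: y = C₁cos(4x) + C₂sin(4x) + (13/16)x.


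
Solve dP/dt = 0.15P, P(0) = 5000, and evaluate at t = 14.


The ODE dP/dt = 0.15P has solution P(t) = P(0)e^(0.15t).
Substitute P(0) = 5000 and t = 14: P(14) = 5000 e^(2.10) ≈ 40831.


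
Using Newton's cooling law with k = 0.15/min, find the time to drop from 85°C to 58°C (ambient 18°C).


From T(t) = T_a + (T₀ - T_a)e^(-kt), set T(t) = 58:
(58 - 18) / (85 - 18) = e^(-0.15t), so t = -ln(0.597)/0.15 ≈ 3.4 minutes.


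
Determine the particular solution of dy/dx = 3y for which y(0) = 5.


General solution of y' = 3y is y = Ce^(3x).
Apply y(0) = 5: C = 5.
Particular solution: y = 5e^(3x).


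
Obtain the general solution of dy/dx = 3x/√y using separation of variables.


Separate: √y dy = 3x dx.
Integrate: (2/3)y^(3/2) = (3/2)x² + C.


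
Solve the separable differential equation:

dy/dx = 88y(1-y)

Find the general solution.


Separate: dy/[y(1-y)] = 88 dx.
Partial fractions: 1/[y(1-y)] = 1/y + 1/(1-y).
Integrate: ln|y/(1-y)| = 88x + C₀.
Solve for y: y = 1/(1 + Ce^(-88x)).


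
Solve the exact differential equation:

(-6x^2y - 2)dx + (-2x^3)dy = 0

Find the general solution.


Check exactness: ∂M/∂y = -6x^2 and ∂N/∂x = -6x^2; equal, so the equation is exact.
Integrate M with respect to x (treating y as constant): ∫M dx = -2x^3y - 2x + h(y).
Differentiate w.r.t. y and set equal to N: all terms match, so h'(y) = 0 and h is a constant absorbed into C.
General solution: -2x^3y - 2x = C.


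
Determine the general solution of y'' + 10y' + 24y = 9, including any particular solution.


Characteristic roots of r² + 10r + 24 = 0 are -4, -6.
y_h = C₁e^(-4x) + C₂e^(-6x).
Constant forcing; try y_p = A. Then 24A = 9 ⇒ A = 3/8.
General solution: y = C₁e^(-4x) + C₂e^(-6x) + 3/8.


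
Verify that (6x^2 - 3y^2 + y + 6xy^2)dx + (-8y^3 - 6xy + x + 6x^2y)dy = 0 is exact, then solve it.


Check exactness: ∂M/∂y = -6y + 1 + 12xy and ∂N/∂x = -6y + 1 + 12xy; equal, so the equation is exact.
Integrate M with respect to x (treating y as constant): ∫M dx = 2x^3 - 3xy^2 + xy + 3x^2y^2 + h(y).
Differentiate w.r.t. y and set equal to N: the x-dependent terms already match, leaving h'(y) = -8y^3. Integrate: h(y) = -2y^4.
So F(x,y) = -2y^4 + 2x^3 - 3xy^2 + xy + 3x^2y^2.
General solution: -2y^4 + 2x^3 - 3xy^2 + xy + 3x^2y^2 = C.


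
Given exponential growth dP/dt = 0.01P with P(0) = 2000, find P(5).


The ODE dP/dt = 0.01P has solution P(t) = P(0)e^(0.01t).
Substitute P(0) = 2000 and t = 5: P(5) = 2000 e^(0.05) ≈ 2103.


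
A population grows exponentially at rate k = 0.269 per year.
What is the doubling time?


Exponential growth: P(t) = P₀ e^(0.269t). Set P(t)/P₀ = 2: e^(0.269t) = 2.
Solve: t = ln(2)/0.269 ≈ 2.58 years.


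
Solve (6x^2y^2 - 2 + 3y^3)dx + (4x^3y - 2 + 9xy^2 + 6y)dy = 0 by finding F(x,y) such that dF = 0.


Check exactness: ∂M/∂y = 12x^2y + 9y^2 and ∂N/∂x = 12x^2y + 9y^2; equal, so the equation is exact.
Integrate M with respect to x (treating y as constant): ∫M dx = 2x^3y^2 - 2x + 3xy^3 + h(y).
Differentiate w.r.t. y and set equal to N: the x-dependent terms already match, leaving h'(y) = -2 + 6y. Integrate: h(y) = -2y + 3y^2.
So F(x,y) = 2x^3y^2 - 2x - 2y + 3xy^3 + 3y^2.
General solution: 2x^3y^2 - 2x - 2y + 3xy^3 + 3y^2 = C.


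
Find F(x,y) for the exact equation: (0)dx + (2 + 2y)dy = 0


Check exactness: ∂M/∂y = 0 and ∂N/∂x = 0; equal, so the equation is exact.
Integrate M with respect to x (treating y as constant): ∫M dx = 0 + h(y).
Differentiate w.r.t. y and set equal to N: the x-dependent terms already match, leaving h'(y) = 2 + 2y. Integrate: h(y) = 2y + y^2.
So F(x,y) = 2y + y^2.
General solution: 2y + y^2 = C.


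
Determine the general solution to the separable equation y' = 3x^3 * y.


Separate variables: dy/y = 3x^3 dx.
Integrate: ln|y| = (3/4)x^4 + C₀.
Exponentiate: y = Ce^((3/4)x^4).


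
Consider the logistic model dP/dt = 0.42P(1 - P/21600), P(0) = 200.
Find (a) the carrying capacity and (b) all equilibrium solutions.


Logistic ODE dP/dt = 0.42P(1 - P/21600) has equilibria where dP/dt = 0, i.e. P = 0 or P = 21600.
The coefficient (1 - P/K) = 0 when P = K, identifying K = 21600 as the carrying capacity.
(a) K = 21600; (b) equilibria P = 0 and P = 21600.


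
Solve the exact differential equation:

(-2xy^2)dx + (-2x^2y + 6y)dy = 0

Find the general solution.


Check exactness: ∂M/∂y = -4xy and ∂N/∂x = -4xy; equal, so the equation is exact.
Integrate M with respect to x (treating y as constant): ∫M dx = -x^2y^2 + h(y).
Differentiate w.r.t. y and set equal to N: the x-dependent terms already match, leaving h'(y) = 6y. Integrate: h(y) = 3y^2.
So F(x,y) = -x^2y^2 + 3y^2.
General solution: -x^2y^2 + 3y^2 = C.


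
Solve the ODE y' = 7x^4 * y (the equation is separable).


Separate variables: dy/y = 7x^4 dx.
Integrate: ln|y| = (7/5)x^5 + C₀.
Exponentiate: y = Ce^((7/5)x^5).


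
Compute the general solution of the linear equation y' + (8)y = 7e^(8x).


P(x) = 8 ⇒ μ = e^(8x).
(μ y)' = 7e^(16x) ⇒ μ y = (7/16)e^(16x) + C.
Divide by μ: y = (7/16)e^(8x) + Ce^(-8x).


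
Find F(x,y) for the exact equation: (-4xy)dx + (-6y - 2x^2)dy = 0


Check exactness: ∂M/∂y = -4x and ∂N/∂x = -4x; equal, so the equation is exact.
Integrate M with respect to x (treating y as constant): ∫M dx = -2x^2y + h(y).
Differentiate w.r.t. y and set equal to N: the x-dependent terms already match, leaving h'(y) = -6y. Integrate: h(y) = -3y^2.
So F(x,y) = -3y^2 - 2x^2y.
General solution: -3y^2 - 2x^2y = C.


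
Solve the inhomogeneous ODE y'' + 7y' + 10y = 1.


Characteristic roots of r² + 7r + 10 = 0 are -2, -5.
y_h = C₁e^(-2x) + C₂e^(-5x).
Constant forcing; try y_p = A. Then 10A = 1 ⇒ A = 1/10.
General solution: y = C₁e^(-2x) + C₂e^(-5x) + 1/10.


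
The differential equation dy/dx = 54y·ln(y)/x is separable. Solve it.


Separate: dy/[y ln(y)] = 54 dx/x.
Substitute u = ln(y): du/u = 54 dx/x.
Integrate: ln|ln(y)| = 54ln|x| + C₀, hence ln(y) = C·x^54.


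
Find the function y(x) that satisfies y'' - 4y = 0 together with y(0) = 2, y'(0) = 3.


Characteristic roots of r² - 4 = 0 are 2, -2.
General solution y = c₁ e^(2x) + c₂ e^(-2x).
Apply y(0) = 2: c₁ + c₂ = 2. Apply y'(0) = 3: 2 c₁ - 2 c₂ = 3.
Solve: c₁ = 7/4, c₂ = 1/4.
Particular solution: y = (7/4)e^(2x) + (1/4)e^(-2x).


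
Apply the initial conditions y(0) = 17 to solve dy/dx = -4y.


General solution of y' = -4y is y = Ce^(-4x).
Apply y(0) = 17: C = 17.
Particular solution: y = 17e^(-4x).


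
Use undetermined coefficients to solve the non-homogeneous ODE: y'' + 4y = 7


Homogeneous part: r² + 4 = 0 ⇒ r = ±2i, so y_h = C₁cos(2x) + C₂sin(2x).
Try constant y_p = A; plug in: 4A = 7 ⇒ A = 7/4.
General solution: y = C₁cos(2x) + C₂sin(2x) + 7/4.


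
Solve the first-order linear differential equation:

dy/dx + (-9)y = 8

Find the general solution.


P(x) = -9 ⇒ μ = e^(-9x).
(μ y)' = 8e^(-9x) ⇒ μ y = -(8/9)e^(-9x) + C.
Divide by μ: y = -8/9 + Ce^(9x).


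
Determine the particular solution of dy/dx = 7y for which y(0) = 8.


General solution of y' = 7y is y = Ce^(7x).
Apply y(0) = 8: C = 8.
Particular solution: y = 8e^(7x).


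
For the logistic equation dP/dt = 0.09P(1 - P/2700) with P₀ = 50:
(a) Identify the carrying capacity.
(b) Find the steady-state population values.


Logistic ODE dP/dt = 0.09P(1 - P/2700) has equilibria where dP/dt = 0, i.e. P = 0 or P = 2700.
The coefficient (1 - P/K) = 0 when P = K, identifying K = 2700 as the carrying capacity.
(a) K = 2700; (b) equilibria P = 0 and P = 2700.


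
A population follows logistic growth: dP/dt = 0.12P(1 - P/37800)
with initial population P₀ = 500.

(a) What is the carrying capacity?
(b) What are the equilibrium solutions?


Logistic ODE dP/dt = 0.12P(1 - P/37800) has equilibria where dP/dt = 0, i.e. P = 0 or P = 37800.
The coefficient (1 - P/K) = 0 when P = K, identifying K = 37800 as the carrying capacity.
(a) K = 37800; (b) equilibria P = 0 and P = 37800.


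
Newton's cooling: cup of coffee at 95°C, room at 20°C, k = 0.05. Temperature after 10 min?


Newton's law: dT/dt = -k(T - T_a) has solution T(t) = T_a + (T₀ - T_a)e^(-kt).
Plug in T_a = 20, T₀ = 95, k = 0.05, t = 10: T(10) = 20 + (75)e^(-0.50) ≈ 65.5°C.


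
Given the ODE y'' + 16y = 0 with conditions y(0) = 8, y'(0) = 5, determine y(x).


Characteristic roots of r² + 16 = 0 are ±4i, so y = C₁cos(4x) + C₂sin(4x).
Apply y(0) = 8: C₁ = 8. Differentiate and apply y'(0) = 5: 4·C₂ = 5, so C₂ = 5/4.
Particular solution: y = 8cos(4x) + (5/4)sin(4x).


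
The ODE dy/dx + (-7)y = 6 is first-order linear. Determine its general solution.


P(x) = -7 ⇒ μ = e^(-7x).
(μ y)' = 6e^(-7x) ⇒ μ y = -(6/7)e^(-7x) + C.
Divide by μ: y = -6/7 + Ce^(7x).


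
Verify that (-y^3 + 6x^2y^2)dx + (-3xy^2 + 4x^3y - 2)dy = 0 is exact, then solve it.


Check exactness: ∂M/∂y = -3y^2 + 12x^2y and ∂N/∂x = -3y^2 + 12x^2y; equal, so the equation is exact.
Integrate M with respect to x (treating y as constant): ∫M dx = -xy^3 + 2x^3y^2 + h(y).
Differentiate w.r.t. y and set equal to N: the x-dependent terms already match, leaving h'(y) = -2. Integrate: h(y) = -2y.
So F(x,y) = -xy^3 + 2x^3y^2 - 2y.
General solution: -xy^3 + 2x^3y^2 - 2y = C.


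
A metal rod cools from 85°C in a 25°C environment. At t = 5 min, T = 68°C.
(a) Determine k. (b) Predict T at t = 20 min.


Newton's law: T(t) = T_a + (T₀ - T_a)e^(-kt).
(a) Use T(5) = 68: (68 - 25)/(85 - 25) = e^(-k·5), so k = -ln(0.717)/5 ≈ 0.0666.
(b) Apply k to t = 20: T(20) = 25 + (60)e^(-1.333) ≈ 40.8°C.


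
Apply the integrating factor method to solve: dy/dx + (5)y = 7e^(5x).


P(x) = 5 ⇒ μ = e^(5x).
(μ y)' = 7e^(10x) ⇒ μ y = (7/10)e^(10x) + C.
Divide by μ: y = (7/10)e^(5x) + Ce^(-5x).


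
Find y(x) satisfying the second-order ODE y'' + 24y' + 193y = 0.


Characteristic equation: r² + 24r + 193 = 0.
Discriminant is negative; roots r = -12 ± 7i (complex conjugate pair).
General solution uses e^(α x)(C₁ cos(β x) + C₂ sin(β x)): y = e^(-12x)(C₁cos(7x) + C₂sin(7x)).


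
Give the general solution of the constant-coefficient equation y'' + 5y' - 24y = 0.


Characteristic equation: r² + 5r - 24 = 0.
Factor: (r + 8)(r - 3) = 0 ⇒ r = -8, 3 (distinct real).
General solution: y = C₁e^(-8x) + C₂e^(3x).


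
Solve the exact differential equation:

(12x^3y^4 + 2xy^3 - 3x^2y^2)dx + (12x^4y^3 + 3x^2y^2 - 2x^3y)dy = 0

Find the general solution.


Check exactness: ∂M/∂y = 48x^3y^3 + 6xy^2 - 6x^2y and ∂N/∂x = 48x^3y^3 + 6xy^2 - 6x^2y; equal, so the equation is exact.
Integrate M with respect to x (treating y as constant): ∫M dx = 3x^4y^4 + x^2y^3 - x^3y^2 + h(y).
Differentiate w.r.t. y and set equal to N: all terms match, so h'(y) = 0 and h is a constant absorbed into C.
General solution: 3x^4y^4 + x^2y^3 - x^3y^2 = C.


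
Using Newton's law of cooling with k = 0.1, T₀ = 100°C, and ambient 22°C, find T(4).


Newton's law: dT/dt = -k(T - T_a) has solution T(t) = T_a + (T₀ - T_a)e^(-kt).
Plug in T_a = 22, T₀ = 100, k = 0.1, t = 4: T(4) = 22 + (78)e^(-0.40) ≈ 74.3°C.


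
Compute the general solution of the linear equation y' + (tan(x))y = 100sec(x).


P(x) = tan(x) ⇒ μ = e^(∫tan(x)dx) = sec(x).
(sec(x) y)' = 100sec²(x) ⇒ sec(x) y = 100tan(x) + C.
Multiply by cos(x): y = 100sin(x) + C·cos(x).


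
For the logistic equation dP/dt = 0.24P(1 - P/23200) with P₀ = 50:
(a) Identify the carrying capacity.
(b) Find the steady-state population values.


Logistic ODE dP/dt = 0.24P(1 - P/23200) has equilibria where dP/dt = 0, i.e. P = 0 or P = 23200.
The coefficient (1 - P/K) = 0 when P = K, identifying K = 23200 as the carrying capacity.
(a) K = 23200; (b) equilibria P = 0 and P = 23200.


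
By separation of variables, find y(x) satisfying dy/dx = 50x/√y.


Separate: √y dy = 50x dx.
Integrate: (2/3)y^(3/2) = 25x² + C.


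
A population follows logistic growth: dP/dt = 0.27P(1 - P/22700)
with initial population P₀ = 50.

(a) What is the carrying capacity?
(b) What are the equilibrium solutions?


Logistic ODE dP/dt = 0.27P(1 - P/22700) has equilibria where dP/dt = 0, i.e. P = 0 or P = 22700.
The coefficient (1 - P/K) = 0 when P = K, identifying K = 22700 as the carrying capacity.
(a) K = 22700; (b) equilibria P = 0 and P = 22700.


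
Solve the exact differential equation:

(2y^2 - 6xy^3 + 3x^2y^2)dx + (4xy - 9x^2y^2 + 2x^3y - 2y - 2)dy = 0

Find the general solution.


Check exactness: ∂M/∂y = 4y - 18xy^2 + 6x^2y and ∂N/∂x = 4y - 18xy^2 + 6x^2y; equal, so the equation is exact.
Integrate M with respect to x (treating y as constant): ∫M dx = 2xy^2 - 3x^2y^3 + x^3y^2 + h(y).
Differentiate w.r.t. y and set equal to N: the x-dependent terms already match, leaving h'(y) = -2y - 2. Integrate: h(y) = -y^2 - 2y.
So F(x,y) = 2xy^2 - 3x^2y^3 + x^3y^2 - y^2 - 2y.
General solution: 2xy^2 - 3x^2y^3 + x^3y^2 - y^2 - 2y = C.


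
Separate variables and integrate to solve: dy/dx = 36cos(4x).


g(y) = 1, so integrate directly: y = ∫ 36cos(4x) dx = 9sin(4x) + C.


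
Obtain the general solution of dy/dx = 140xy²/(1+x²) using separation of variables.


Separate: dy/y² = 140x/(1+x²) dx.
Integrate LHS: ∫ dy/y² = -1/y.
Integrate RHS via u = 1+x²: 70ln(1+x²) + C.
Result: -1/y = 70ln(1+x²) + C.


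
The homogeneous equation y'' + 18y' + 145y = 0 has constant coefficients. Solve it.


Characteristic equation: r² + 18r + 145 = 0.
Discriminant is negative; roots r = -9 ± 8i (complex conjugate pair).
General solution uses e^(α x)(C₁ cos(β x) + C₂ sin(β x)): y = e^(-9x)(C₁cos(8x) + C₂sin(8x)).


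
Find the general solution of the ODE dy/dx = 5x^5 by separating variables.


Integrate both sides with respect to x: y = ∫ 5x^5 dx = (5/6)x^6 + C.


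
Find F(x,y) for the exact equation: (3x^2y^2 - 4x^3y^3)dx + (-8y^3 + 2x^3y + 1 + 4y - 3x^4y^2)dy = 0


Check exactness: ∂M/∂y = 6x^2y - 12x^3y^2 and ∂N/∂x = 6x^2y - 12x^3y^2; equal, so the equation is exact.
Integrate M with respect to x (treating y as constant): ∫M dx = x^3y^2 - x^4y^3 + h(y).
Differentiate w.r.t. y and set equal to N: the x-dependent terms already match, leaving h'(y) = -8y^3 + 1 + 4y. Integrate: h(y) = -2y^4 + y + 2y^2.
So F(x,y) = -2y^4 + x^3y^2 + y + 2y^2 - x^4y^3.
General solution: -2y^4 + x^3y^2 + y + 2y^2 - x^4y^3 = C.


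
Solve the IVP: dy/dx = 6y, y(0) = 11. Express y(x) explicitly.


General solution of y' = 6y is y = Ce^(6x).
Apply y(0) = 11: C = 11.
Particular solution: y = 11e^(6x).


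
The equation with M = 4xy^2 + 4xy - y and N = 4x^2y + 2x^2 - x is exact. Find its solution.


Check exactness: ∂M/∂y = 8xy + 4x - 1 and ∂N/∂x = 8xy + 4x - 1; equal, so the equation is exact.
Integrate M with respect to x (treating y as constant): ∫M dx = 2x^2y^2 + 2x^2y - xy + h(y).
Differentiate w.r.t. y and set equal to N: all terms match, so h'(y) = 0 and h is a constant absorbed into C.
General solution: 2x^2y^2 + 2x^2y - xy = C.


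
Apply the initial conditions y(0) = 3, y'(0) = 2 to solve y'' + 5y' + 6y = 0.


Characteristic roots of r² + 5r + 6 = 0 are -2, -3.
General solution y = c₁ e^(-2x) + c₂ e^(-3x).
Apply y(0) = 3: c₁ + c₂ = 3. Apply y'(0) = 2: -2 c₁ - 3 c₂ = 2.
Solve: c₁ = 11, c₂ = -8.
Particular solution: y = 11e^(-2x) - 8e^(-3x).


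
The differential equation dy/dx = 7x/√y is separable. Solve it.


Separate: √y dy = 7x dx.
Integrate: (2/3)y^(3/2) = (7/2)x² + C.


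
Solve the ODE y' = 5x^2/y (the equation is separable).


Separate variables: y dy = 5x^2 dx.
Integrate both sides: y²/2 = (5/3)x^3 + C₀.
Multiply by 2: y² = (10/3)x^3 + C.


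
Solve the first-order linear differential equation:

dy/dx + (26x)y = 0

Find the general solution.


P(x) = 26x ⇒ μ = e^(13x²).
Q(x) = 0 so μ y is constant: y = Ce^(-13x²).


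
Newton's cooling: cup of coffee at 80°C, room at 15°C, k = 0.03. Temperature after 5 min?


Newton's law: dT/dt = -k(T - T_a) has solution T(t) = T_a + (T₀ - T_a)e^(-kt).
Plug in T_a = 15, T₀ = 80, k = 0.03, t = 5: T(5) = 15 + (65)e^(-0.15) ≈ 70.9°C.


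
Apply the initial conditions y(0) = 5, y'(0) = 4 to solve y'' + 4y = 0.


Characteristic roots of r² + 4 = 0 are ±2i, so y = C₁cos(2x) + C₂sin(2x).
Apply y(0) = 5: C₁ = 5. Differentiate and apply y'(0) = 4: 2·C₂ = 4, so C₂ = 2.
Particular solution: y = 5cos(2x) + 2sin(2x).


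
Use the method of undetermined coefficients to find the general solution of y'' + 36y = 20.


Homogeneous part: r² + 36 = 0 ⇒ r = ±6i, so y_h = C₁cos(6x) + C₂sin(6x).
Try constant y_p = A; plug in: 36A = 20 ⇒ A = 5/9.
General solution: y = C₁cos(6x) + C₂sin(6x) + 5/9.


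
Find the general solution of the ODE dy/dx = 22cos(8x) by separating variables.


g(y) = 1, so integrate directly: y = ∫ 22cos(8x) dx = (11/4)sin(8x) + C.


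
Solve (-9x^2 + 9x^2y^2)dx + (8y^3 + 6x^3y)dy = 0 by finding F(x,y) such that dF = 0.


Check exactness: ∂M/∂y = 18x^2y and ∂N/∂x = 18x^2y; equal, so the equation is exact.
Integrate M with respect to x (treating y as constant): ∫M dx = -3x^3 + 3x^3y^2 + h(y).
Differentiate w.r.t. y and set equal to N: the x-dependent terms already match, leaving h'(y) = 8y^3. Integrate: h(y) = 2y^4.
So F(x,y) = -3x^3 + 2y^4 + 3x^3y^2.
General solution: -3x^3 + 2y^4 + 3x^3y^2 = C.


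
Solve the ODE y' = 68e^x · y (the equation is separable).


Separate variables: dy/y = 68e^x dx.
Integrate: ln|y| = 68e^x + C₀.
Exponentiate: y = Ce^(68e^x).


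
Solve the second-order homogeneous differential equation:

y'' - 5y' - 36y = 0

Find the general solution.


Characteristic equation: r² - 5r - 36 = 0.
Factor: (r + 4)(r - 9) = 0 ⇒ r = -4, 9 (distinct real).
General solution: y = C₁e^(-4x) + C₂e^(9x).


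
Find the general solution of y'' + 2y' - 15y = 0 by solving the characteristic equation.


Characteristic equation: r² + 2r - 15 = 0.
Factor: (r - 3)(r + 5) = 0 ⇒ r = 3, -5 (distinct real).
General solution: y = C₁e^(3x) + C₂e^(-5x).


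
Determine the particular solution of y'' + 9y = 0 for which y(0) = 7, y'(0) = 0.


Characteristic roots of r² + 9 = 0 are ±3i, so y = C₁cos(3x) + C₂sin(3x).
Apply y(0) = 7: C₁ = 7. Differentiate and apply y'(0) = 0: 3·C₂ = 0, so C₂ = 0.
Particular solution: y = 7cos(3x).


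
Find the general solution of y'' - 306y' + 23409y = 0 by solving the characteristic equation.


Characteristic equation: r² - 306r + 23409 = 0, i.e. (r - 153)² = 0.
Repeated root r = 153; include an x factor for the second linearly independent solution.
General solution: y = (C₁ + C₂x)e^(153x).


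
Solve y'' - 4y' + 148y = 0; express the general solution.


Characteristic equation: r² - 4r + 148 = 0.
Discriminant is negative; roots r = 2 ± 12i (complex conjugate pair).
General solution uses e^(α x)(C₁ cos(β x) + C₂ sin(β x)): y = e^(2x)(C₁cos(12x) + C₂sin(12x)).


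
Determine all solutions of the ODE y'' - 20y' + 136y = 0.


Characteristic equation: r² - 20r + 136 = 0.
Discriminant is negative; roots r = 10 ± 6i (complex conjugate pair).
General solution uses e^(α x)(C₁ cos(β x) + C₂ sin(β x)): y = e^(10x)(C₁cos(6x) + C₂sin(6x)).


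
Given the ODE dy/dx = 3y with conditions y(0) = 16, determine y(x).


General solution of y' = 3y is y = Ce^(3x).
Apply y(0) = 16: C = 16.
Particular solution: y = 16e^(3x).


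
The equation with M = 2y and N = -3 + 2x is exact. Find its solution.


Check exactness: ∂M/∂y = 2 and ∂N/∂x = 2; equal, so the equation is exact.
Integrate M with respect to x (treating y as constant): ∫M dx = 2xy + h(y).
Differentiate w.r.t. y and set equal to N: the x-dependent terms already match, leaving h'(y) = -3. Integrate: h(y) = -3y.
So F(x,y) = -3y + 2xy.
General solution: -3y + 2xy = C.


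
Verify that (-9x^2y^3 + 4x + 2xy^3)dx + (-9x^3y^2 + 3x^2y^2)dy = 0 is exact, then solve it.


Check exactness: ∂M/∂y = -27x^2y^2 + 6xy^2 and ∂N/∂x = -27x^2y^2 + 6xy^2; equal, so the equation is exact.
Integrate M with respect to x (treating y as constant): ∫M dx = -3x^3y^3 + 2x^2 + x^2y^3 + h(y).
Differentiate w.r.t. y and set equal to N: all terms match, so h'(y) = 0 and h is a constant absorbed into C.
General solution: -3x^3y^3 + 2x^2 + x^2y^3 = C.


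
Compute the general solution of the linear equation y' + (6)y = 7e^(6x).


P(x) = 6 ⇒ μ = e^(6x).
(μ y)' = 7e^(12x) ⇒ μ y = (7/12)e^(12x) + C.
Divide by μ: y = (7/12)e^(6x) + Ce^(-6x).


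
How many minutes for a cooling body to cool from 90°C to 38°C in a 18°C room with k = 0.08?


From T(t) = T_a + (T₀ - T_a)e^(-kt), set T(t) = 38:
(38 - 18) / (90 - 18) = e^(-0.08t), so t = -ln(0.278)/0.08 ≈ 16.0 minutes.


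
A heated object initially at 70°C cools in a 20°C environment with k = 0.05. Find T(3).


Newton's law: dT/dt = -k(T - T_a) has solution T(t) = T_a + (T₀ - T_a)e^(-kt).
Plug in T_a = 20, T₀ = 70, k = 0.05, t = 3: T(3) = 20 + (50)e^(-0.15) ≈ 63.0°C.


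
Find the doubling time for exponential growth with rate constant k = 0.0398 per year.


Exponential growth: P(t) = P₀ e^(0.0398t). Set P(t)/P₀ = 2: e^(0.0398t) = 2.
Solve: t = ln(2)/0.0398 ≈ 17.42 years.


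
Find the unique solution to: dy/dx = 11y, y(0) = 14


General solution of y' = 11y is y = Ce^(11x).
Apply y(0) = 14: C = 14.
Particular solution: y = 14e^(11x).


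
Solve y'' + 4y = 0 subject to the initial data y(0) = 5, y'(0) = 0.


Characteristic roots of r² + 4 = 0 are ±2i, so y = C₁cos(2x) + C₂sin(2x).
Apply y(0) = 5: C₁ = 5. Differentiate and apply y'(0) = 0: 2·C₂ = 0, so C₂ = 0.
Particular solution: y = 5cos(2x).


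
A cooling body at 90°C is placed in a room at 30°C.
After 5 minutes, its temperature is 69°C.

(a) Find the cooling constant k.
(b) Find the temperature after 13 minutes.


Newton's law: T(t) = T_a + (T₀ - T_a)e^(-kt).
(a) Use T(5) = 69: (69 - 30)/(90 - 30) = e^(-k·5), so k = -ln(0.650)/5 ≈ 0.0862.
(b) Apply k to t = 13: T(13) = 30 + (60)e^(-1.120) ≈ 49.6°C.


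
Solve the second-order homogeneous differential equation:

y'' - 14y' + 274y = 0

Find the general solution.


Characteristic equation: r² - 14r + 274 = 0.
Discriminant is negative; roots r = 7 ± 15i (complex conjugate pair).
General solution uses e^(α x)(C₁ cos(β x) + C₂ sin(β x)): y = e^(7x)(C₁cos(15x) + C₂sin(15x)).


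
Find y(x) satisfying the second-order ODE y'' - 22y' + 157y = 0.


Characteristic equation: r² - 22r + 157 = 0.
Discriminant is negative; roots r = 11 ± 6i (complex conjugate pair).
General solution uses e^(α x)(C₁ cos(β x) + C₂ sin(β x)): y = e^(11x)(C₁cos(6x) + C₂sin(6x)).


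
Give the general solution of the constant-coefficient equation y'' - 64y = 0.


Characteristic equation: r² - 64 = 0.
Factor: (r + 8)(r - 8) = 0 ⇒ r = -8, 8 (distinct real).
General solution: y = C₁e^(-8x) + C₂e^(8x).


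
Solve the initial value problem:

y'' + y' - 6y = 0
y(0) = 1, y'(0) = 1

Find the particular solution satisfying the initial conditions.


Characteristic roots of r² + r - 6 = 0 are 2, -3.
General solution y = c₁ e^(2x) + c₂ e^(-3x).
Apply y(0) = 1: c₁ + c₂ = 1. Apply y'(0) = 1: 2 c₁ - 3 c₂ = 1.
Solve: c₁ = 4/5, c₂ = 1/5.
Particular solution: y = (4/5)e^(2x) + (1/5)e^(-3x).
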